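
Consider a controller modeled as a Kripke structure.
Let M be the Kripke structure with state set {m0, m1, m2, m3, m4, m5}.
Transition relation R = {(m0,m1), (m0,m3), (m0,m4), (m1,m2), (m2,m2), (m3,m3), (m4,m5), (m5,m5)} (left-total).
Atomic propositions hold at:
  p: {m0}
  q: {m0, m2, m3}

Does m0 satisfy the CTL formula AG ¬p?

Sat(¬p) = {m1, m2, m3, m4, m5}
AG ¬p: greatest fixpoint, start Z0 = {m1, m2, m3, m4, m5}, keep only states in Sat with every successor in Z. Already a fixed point.
Sat(AG ¬p) = {m1, m2, m3, m4, m5}
m0 ∉ Sat(AG ¬p) = {m1, m2, m3, m4, m5}, so the formula does not hold at m0.

No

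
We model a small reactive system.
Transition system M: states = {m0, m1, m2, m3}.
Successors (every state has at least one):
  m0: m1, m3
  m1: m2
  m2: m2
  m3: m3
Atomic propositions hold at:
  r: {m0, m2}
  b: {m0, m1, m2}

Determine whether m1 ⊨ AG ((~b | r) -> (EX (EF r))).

Yes

Sat(~b) = {m3}
Sat(~b | r) = {m0, m2, m3}
EF r: least fixpoint, start Z0 = {m0, m2}, add states with some successor in Z. Z1 = {m0, m1, m2}; fixed.
Sat(EF r) = {m0, m1, m2}
Sat(EX (EF r)) = {s : some successor in {m0, m1, m2}} = {m0, m1, m2}
Sat((~b | r) -> (EX (EF r))) = {m0, m1, m2}
AG ((~b | r) -> (EX (EF r))): greatest fixpoint, start Z0 = {m0, m1, m2}, keep only states in Sat with every successor in Z. Z1 = {m1, m2}; fixed.
Sat(AG ((~b | r) -> (EX (EF r)))) = {m1, m2}
m1 ∈ Sat(AG ((~b | r) -> (EX (EF r)))) = {m1, m2}, so the formula holds at m1.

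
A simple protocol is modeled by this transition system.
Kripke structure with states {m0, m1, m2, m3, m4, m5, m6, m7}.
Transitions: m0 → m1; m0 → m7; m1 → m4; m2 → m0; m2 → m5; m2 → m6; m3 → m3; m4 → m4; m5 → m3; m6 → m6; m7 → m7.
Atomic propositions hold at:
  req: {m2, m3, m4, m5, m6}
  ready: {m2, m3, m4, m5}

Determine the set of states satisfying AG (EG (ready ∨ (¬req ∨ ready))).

Sat(¬req) = {m0, m1, m7}
Sat(¬req ∨ ready) = {m0, m1, m2, m3, m4, m5, m7}
Sat(ready ∨ (¬req ∨ ready)) = {m0, m1, m2, m3, m4, m5, m7}
EG (ready ∨ (¬req ∨ ready)): greatest fixpoint, start Z0 = {m0, m1, m2, m3, m4, m5, m7}, keep only states in Sat with some successor in Z. Already a fixed point.
Sat(EG (ready ∨ (¬req ∨ ready))) = {m0, m1, m2, m3, m4, m5, m7}
AG (EG (ready ∨ (¬req ∨ ready))): greatest fixpoint, start Z0 = {m0, m1, m2, m3, m4, m5, m7}, keep only states in Sat with every successor in Z. Z1 = {m0, m1, m3, m4, m5, m7}; fixed.
Sat(AG (EG (ready ∨ (¬req ∨ ready)))) = {m0, m1, m3, m4, m5, m7}

{m0, m1, m3, m4, m5, m7}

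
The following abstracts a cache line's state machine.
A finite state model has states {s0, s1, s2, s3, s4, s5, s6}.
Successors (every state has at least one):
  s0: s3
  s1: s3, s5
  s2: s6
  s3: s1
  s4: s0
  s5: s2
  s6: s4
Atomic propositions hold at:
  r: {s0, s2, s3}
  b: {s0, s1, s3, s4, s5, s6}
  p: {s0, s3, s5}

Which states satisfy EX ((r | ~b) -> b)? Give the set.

{s0, s1, s2, s3, s4, s6}

Sat(~b) = {s2}
Sat(r | ~b) = {s0, s2, s3}
Sat((r | ~b) -> b) = {s0, s1, s3, s4, s5, s6}
Sat(EX ((r | ~b) -> b)) = {s : some successor in {s0, s1, s3, s4, s5, s6}} = {s0, s1, s2, s3, s4, s6}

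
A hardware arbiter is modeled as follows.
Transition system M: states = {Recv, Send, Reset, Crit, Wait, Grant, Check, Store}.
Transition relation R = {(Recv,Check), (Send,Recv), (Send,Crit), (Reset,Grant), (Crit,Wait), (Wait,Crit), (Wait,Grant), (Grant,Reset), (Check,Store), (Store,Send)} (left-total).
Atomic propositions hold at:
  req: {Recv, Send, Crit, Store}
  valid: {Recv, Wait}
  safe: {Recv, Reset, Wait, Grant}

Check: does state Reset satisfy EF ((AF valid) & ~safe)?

AF valid: least fixpoint, start Z0 = {Recv, Wait}, add states with every successor in Z. Z1 = {Recv, Crit, Wait}; Z2 = {Recv, Send, Crit, Wait}; Z3 = {Recv, Send, Crit, Wait, Store}; Z4 = {Recv, Send, Crit, Wait, Check, Store}; fixed.
Sat(AF valid) = {Recv, Send, Crit, Wait, Check, Store}
Sat(~safe) = {Send, Crit, Check, Store}
Sat((AF valid) & ~safe) = {Send, Crit, Check, Store}
EF ((AF valid) & ~safe): least fixpoint, start Z0 = {Send, Crit, Check, Store}, add states with some successor in Z. Z1 = {Recv, Send, Crit, Wait, Check, Store}; fixed.
Sat(EF ((AF valid) & ~safe)) = {Recv, Send, Crit, Wait, Check, Store}
Reset ∉ Sat(EF ((AF valid) & ~safe)) = {Recv, Send, Crit, Wait, Check, Store}, so the formula does not hold at Reset.

No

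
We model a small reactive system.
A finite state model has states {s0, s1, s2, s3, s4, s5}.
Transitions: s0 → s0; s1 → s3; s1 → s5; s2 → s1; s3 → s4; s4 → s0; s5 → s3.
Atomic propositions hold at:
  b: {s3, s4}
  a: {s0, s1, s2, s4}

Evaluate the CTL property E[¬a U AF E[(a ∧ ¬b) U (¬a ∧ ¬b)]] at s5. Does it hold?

Sat(¬a) = {s3, s5}
Sat(¬b) = {s0, s1, s2, s5}
Sat(a ∧ ¬b) = {s0, s1, s2}
Sat(¬a ∧ ¬b) = {s5}
E[(a ∧ ¬b) U (¬a ∧ ¬b)]: least fixpoint, start Z0 = Sat((¬a ∧ ¬b)) = {s5}, add states in Sat(a ∧ ¬b) with some successor in Z. Z1 = {s1, s5}; Z2 = {s1, s2, s5}; fixed.
Sat(E[(a ∧ ¬b) U (¬a ∧ ¬b)]) = {s1, s2, s5}
AF E[(a ∧ ¬b) U (¬a ∧ ¬b)]: least fixpoint, start Z0 = {s1, s2, s5}, add states with every successor in Z. Already a fixed point.
Sat(AF E[(a ∧ ¬b) U (¬a ∧ ¬b)]) = {s1, s2, s5}
E[¬a U AF E[(a ∧ ¬b) U (¬a ∧ ¬b)]]: least fixpoint, start Z0 = Sat(AF E[(a ∧ ¬b) U (¬a ∧ ¬b)]) = {s1, s2, s5}, add states in Sat(¬a) with some successor in Z. Already a fixed point.
Sat(E[¬a U AF E[(a ∧ ¬b) U (¬a ∧ ¬b)]]) = {s1, s2, s5}
s5 ∈ Sat(E[¬a U AF E[(a ∧ ¬b) U (¬a ∧ ¬b)]]) = {s1, s2, s5}, so the formula holds at s5.

Yes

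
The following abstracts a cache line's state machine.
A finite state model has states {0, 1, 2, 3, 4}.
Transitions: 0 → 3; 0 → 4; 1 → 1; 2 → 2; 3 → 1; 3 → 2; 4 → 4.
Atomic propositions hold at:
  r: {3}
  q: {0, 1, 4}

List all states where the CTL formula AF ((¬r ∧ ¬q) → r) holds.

{0, 1, 3, 4}

Sat(¬r) = {0, 1, 2, 4}
Sat(¬q) = {2, 3}
Sat(¬r ∧ ¬q) = {2}
Sat((¬r ∧ ¬q) → r) = {0, 1, 3, 4}
AF ((¬r ∧ ¬q) → r): least fixpoint, start Z0 = {0, 1, 3, 4}, add states with every successor in Z. Already a fixed point.
Sat(AF ((¬r ∧ ¬q) → r)) = {0, 1, 3, 4}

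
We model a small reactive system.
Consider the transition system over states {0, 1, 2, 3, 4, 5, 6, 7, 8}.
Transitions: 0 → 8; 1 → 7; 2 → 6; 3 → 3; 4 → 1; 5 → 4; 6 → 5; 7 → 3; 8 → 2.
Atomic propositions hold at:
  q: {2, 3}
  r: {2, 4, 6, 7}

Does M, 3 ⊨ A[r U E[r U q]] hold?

Yes

E[r U q]: least fixpoint, start Z0 = Sat(q) = {2, 3}, add states in Sat(r) with some successor in Z. Z1 = {2, 3, 7}; fixed.
Sat(E[r U q]) = {2, 3, 7}
A[r U E[r U q]]: least fixpoint, start Z0 = Sat(E[r U q]) = {2, 3, 7}, add states in Sat(r) with every successor in Z. Already a fixed point.
Sat(A[r U E[r U q]]) = {2, 3, 7}
3 ∈ Sat(A[r U E[r U q]]) = {2, 3, 7}, so the formula holds at 3.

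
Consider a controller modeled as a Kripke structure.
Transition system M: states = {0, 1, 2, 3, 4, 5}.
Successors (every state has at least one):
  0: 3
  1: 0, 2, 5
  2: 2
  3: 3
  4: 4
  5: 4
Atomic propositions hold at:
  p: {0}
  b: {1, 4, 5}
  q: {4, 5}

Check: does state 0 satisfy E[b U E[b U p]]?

Yes

E[b U p]: least fixpoint, start Z0 = Sat(p) = {0}, add states in Sat(b) with some successor in Z. Z1 = {0, 1}; fixed.
Sat(E[b U p]) = {0, 1}
E[b U E[b U p]]: least fixpoint, start Z0 = Sat(E[b U p]) = {0, 1}, add states in Sat(b) with some successor in Z. Already a fixed point.
Sat(E[b U E[b U p]]) = {0, 1}
0 ∈ Sat(E[b U E[b U p]]) = {0, 1}, so the formula holds at 0.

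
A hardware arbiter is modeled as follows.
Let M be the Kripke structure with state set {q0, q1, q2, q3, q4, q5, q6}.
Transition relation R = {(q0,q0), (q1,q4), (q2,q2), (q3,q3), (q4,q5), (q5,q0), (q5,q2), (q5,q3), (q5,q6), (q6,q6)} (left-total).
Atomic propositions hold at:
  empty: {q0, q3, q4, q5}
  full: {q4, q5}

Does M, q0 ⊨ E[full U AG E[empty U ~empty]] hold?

No

Sat(~empty) = {q1, q2, q6}
E[empty U ~empty]: least fixpoint, start Z0 = Sat(~empty) = {q1, q2, q6}, add states in Sat(empty) with some successor in Z. Z1 = {q1, q2, q5, q6}; Z2 = {q1, q2, q4, q5, q6}; fixed.
Sat(E[empty U ~empty]) = {q1, q2, q4, q5, q6}
AG E[empty U ~empty]: greatest fixpoint, start Z0 = {q1, q2, q4, q5, q6}, keep only states in Sat with every successor in Z. Z1 = {q1, q2, q4, q6}; Z2 = {q1, q2, q6}; Z3 = {q2, q6}; fixed.
Sat(AG E[empty U ~empty]) = {q2, q6}
E[full U AG E[empty U ~empty]]: least fixpoint, start Z0 = Sat(AG E[empty U ~empty]) = {q2, q6}, add states in Sat(full) with some successor in Z. Z1 = {q2, q5, q6}; Z2 = {q2, q4, q5, q6}; fixed.
Sat(E[full U AG E[empty U ~empty]]) = {q2, q4, q5, q6}
q0 ∉ Sat(E[full U AG E[empty U ~empty]]) = {q2, q4, q5, q6}, so the formula does not hold at q0.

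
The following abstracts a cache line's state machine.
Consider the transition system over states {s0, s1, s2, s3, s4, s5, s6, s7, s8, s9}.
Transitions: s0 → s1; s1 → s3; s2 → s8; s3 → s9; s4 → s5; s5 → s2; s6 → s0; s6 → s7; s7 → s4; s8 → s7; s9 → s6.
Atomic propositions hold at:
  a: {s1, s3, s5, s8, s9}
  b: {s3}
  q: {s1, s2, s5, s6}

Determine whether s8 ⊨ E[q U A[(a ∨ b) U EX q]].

Sat(a ∨ b) = {s1, s3, s5, s8, s9}
Sat(EX q) = {s : some successor in {s1, s2, s5, s6}} = {s0, s4, s5, s9}
A[(a ∨ b) U EX q]: least fixpoint, start Z0 = Sat(EX q) = {s0, s4, s5, s9}, add states in Sat(a ∨ b) with every successor in Z. Z1 = {s0, s3, s4, s5, s9}; Z2 = {s0, s1, s3, s4, s5, s9}; fixed.
Sat(A[(a ∨ b) U EX q]) = {s0, s1, s3, s4, s5, s9}
E[q U A[(a ∨ b) U EX q]]: least fixpoint, start Z0 = Sat(A[(a ∨ b) U EX q]) = {s0, s1, s3, s4, s5, s9}, add states in Sat(q) with some successor in Z. Z1 = {s0, s1, s3, s4, s5, s6, s9}; fixed.
Sat(E[q U A[(a ∨ b) U EX q]]) = {s0, s1, s3, s4, s5, s6, s9}
s8 ∉ Sat(E[q U A[(a ∨ b) U EX q]]) = {s0, s1, s3, s4, s5, s6, s9}, so the formula does not hold at s8.

No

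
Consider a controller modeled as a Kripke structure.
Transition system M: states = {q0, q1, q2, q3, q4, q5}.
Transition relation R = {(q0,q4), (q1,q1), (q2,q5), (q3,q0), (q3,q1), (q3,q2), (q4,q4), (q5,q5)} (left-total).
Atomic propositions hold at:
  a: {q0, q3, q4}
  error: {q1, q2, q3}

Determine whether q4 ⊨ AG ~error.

Sat(~error) = {q0, q4, q5}
AG ~error: greatest fixpoint, start Z0 = {q0, q4, q5}, keep only states in Sat with every successor in Z. Already a fixed point.
Sat(AG ~error) = {q0, q4, q5}
q4 ∈ Sat(AG ~error) = {q0, q4, q5}, so the formula holds at q4.

Yes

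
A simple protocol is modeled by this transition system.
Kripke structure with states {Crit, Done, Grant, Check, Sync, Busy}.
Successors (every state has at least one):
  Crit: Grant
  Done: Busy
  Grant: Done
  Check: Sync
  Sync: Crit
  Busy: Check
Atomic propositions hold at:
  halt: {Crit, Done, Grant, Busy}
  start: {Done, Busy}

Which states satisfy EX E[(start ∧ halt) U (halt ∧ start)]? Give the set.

Sat(start ∧ halt) = {Done, Busy}
Sat(halt ∧ start) = {Done, Busy}
E[(start ∧ halt) U (halt ∧ start)]: least fixpoint, start Z0 = Sat((halt ∧ start)) = {Done, Busy}, add states in Sat(start ∧ halt) with some successor in Z. Already a fixed point.
Sat(E[(start ∧ halt) U (halt ∧ start)]) = {Done, Busy}
Sat(EX E[(start ∧ halt) U (halt ∧ start)]) = {s : some successor in {Done, Busy}} = {Done, Grant}

{Done, Grant}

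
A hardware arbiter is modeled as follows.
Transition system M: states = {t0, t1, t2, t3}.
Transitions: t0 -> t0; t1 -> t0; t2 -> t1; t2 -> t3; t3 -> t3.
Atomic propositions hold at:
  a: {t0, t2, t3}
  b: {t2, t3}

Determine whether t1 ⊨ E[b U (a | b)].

No

Sat(a | b) = {t0, t2, t3}
E[b U (a | b)]: least fixpoint, start Z0 = Sat((a | b)) = {t0, t2, t3}, add states in Sat(b) with some successor in Z. Already a fixed point.
Sat(E[b U (a | b)]) = {t0, t2, t3}
t1 ∉ Sat(E[b U (a | b)]) = {t0, t2, t3}, so the formula does not hold at t1.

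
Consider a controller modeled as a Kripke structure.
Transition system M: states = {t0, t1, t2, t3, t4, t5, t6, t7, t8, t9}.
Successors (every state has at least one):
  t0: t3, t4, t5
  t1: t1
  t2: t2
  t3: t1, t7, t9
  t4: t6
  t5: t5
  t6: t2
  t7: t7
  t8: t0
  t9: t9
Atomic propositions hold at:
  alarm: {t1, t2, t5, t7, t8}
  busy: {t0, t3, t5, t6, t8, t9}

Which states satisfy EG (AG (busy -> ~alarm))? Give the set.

Sat(~alarm) = {t0, t3, t4, t6, t9}
Sat(busy -> ~alarm) = {t0, t1, t2, t3, t4, t6, t7, t9}
AG (busy -> ~alarm): greatest fixpoint, start Z0 = {t0, t1, t2, t3, t4, t6, t7, t9}, keep only states in Sat with every successor in Z. Z1 = {t1, t2, t3, t4, t6, t7, t9}; fixed.
Sat(AG (busy -> ~alarm)) = {t1, t2, t3, t4, t6, t7, t9}
EG (AG (busy -> ~alarm)): greatest fixpoint, start Z0 = {t1, t2, t3, t4, t6, t7, t9}, keep only states in Sat with some successor in Z. Already a fixed point.
Sat(EG (AG (busy -> ~alarm))) = {t1, t2, t3, t4, t6, t7, t9}

{t1, t2, t3, t4, t6, t7, t9}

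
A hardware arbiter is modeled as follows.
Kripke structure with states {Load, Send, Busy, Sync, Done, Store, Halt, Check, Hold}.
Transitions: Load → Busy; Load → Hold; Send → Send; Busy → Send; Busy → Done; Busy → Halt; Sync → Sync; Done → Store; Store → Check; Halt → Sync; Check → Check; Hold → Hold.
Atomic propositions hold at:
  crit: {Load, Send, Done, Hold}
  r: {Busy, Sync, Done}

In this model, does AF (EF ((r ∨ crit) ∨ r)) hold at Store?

No

Sat(r ∨ crit) = {Load, Send, Busy, Sync, Done, Hold}
Sat((r ∨ crit) ∨ r) = {Load, Send, Busy, Sync, Done, Hold}
EF ((r ∨ crit) ∨ r): least fixpoint, start Z0 = {Load, Send, Busy, Sync, Done, Hold}, add states with some successor in Z. Z1 = {Load, Send, Busy, Sync, Done, Halt, Hold}; fixed.
Sat(EF ((r ∨ crit) ∨ r)) = {Load, Send, Busy, Sync, Done, Halt, Hold}
AF (EF ((r ∨ crit) ∨ r)): least fixpoint, start Z0 = {Load, Send, Busy, Sync, Done, Halt, Hold}, add states with every successor in Z. Already a fixed point.
Sat(AF (EF ((r ∨ crit) ∨ r))) = {Load, Send, Busy, Sync, Done, Halt, Hold}
Store ∉ Sat(AF (EF ((r ∨ crit) ∨ r))) = {Load, Send, Busy, Sync, Done, Halt, Hold}, so the formula does not hold at Store.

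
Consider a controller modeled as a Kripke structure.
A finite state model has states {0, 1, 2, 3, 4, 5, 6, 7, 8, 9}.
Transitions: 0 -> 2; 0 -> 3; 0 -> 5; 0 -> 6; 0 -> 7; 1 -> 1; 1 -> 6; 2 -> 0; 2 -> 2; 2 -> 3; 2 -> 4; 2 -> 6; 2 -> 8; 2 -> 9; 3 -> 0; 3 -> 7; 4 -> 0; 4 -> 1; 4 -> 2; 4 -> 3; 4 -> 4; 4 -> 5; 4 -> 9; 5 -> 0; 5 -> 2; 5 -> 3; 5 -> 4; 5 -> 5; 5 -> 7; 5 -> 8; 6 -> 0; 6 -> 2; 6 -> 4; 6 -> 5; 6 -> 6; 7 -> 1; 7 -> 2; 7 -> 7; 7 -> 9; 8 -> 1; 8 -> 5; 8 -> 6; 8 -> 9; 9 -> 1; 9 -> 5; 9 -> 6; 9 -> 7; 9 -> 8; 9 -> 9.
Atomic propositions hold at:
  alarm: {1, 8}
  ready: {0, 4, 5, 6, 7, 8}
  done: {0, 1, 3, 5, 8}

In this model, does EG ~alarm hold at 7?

Yes

Sat(~alarm) = {0, 2, 3, 4, 5, 6, 7, 9}
EG ~alarm: greatest fixpoint, start Z0 = {0, 2, 3, 4, 5, 6, 7, 9}, keep only states in Sat with some successor in Z. Already a fixed point.
Sat(EG ~alarm) = {0, 2, 3, 4, 5, 6, 7, 9}
7 ∈ Sat(EG ~alarm) = {0, 2, 3, 4, 5, 6, 7, 9}, so the formula holds at 7.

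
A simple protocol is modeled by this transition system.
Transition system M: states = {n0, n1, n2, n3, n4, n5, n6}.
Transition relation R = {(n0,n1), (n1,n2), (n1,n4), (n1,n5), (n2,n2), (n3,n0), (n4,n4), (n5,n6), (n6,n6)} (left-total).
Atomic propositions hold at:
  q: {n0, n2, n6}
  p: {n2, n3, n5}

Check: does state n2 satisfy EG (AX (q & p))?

Yes

Sat(q & p) = {n2}
Sat(AX (q & p)) = {s : every successor in {n2}} = {n2}
EG (AX (q & p)): greatest fixpoint, start Z0 = {n2}, keep only states in Sat with some successor in Z. Already a fixed point.
Sat(EG (AX (q & p))) = {n2}
n2 ∈ Sat(EG (AX (q & p))) = {n2}, so the formula holds at n2.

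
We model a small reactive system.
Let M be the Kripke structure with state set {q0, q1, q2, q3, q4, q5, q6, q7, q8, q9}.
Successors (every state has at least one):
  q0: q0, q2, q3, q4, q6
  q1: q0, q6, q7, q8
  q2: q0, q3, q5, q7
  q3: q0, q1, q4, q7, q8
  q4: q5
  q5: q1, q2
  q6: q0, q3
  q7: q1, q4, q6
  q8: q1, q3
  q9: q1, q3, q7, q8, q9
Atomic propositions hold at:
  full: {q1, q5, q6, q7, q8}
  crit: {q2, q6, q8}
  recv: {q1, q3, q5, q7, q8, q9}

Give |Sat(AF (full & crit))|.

2

Sat(full & crit) = {q6, q8}
AF (full & crit): least fixpoint, start Z0 = {q6, q8}, add states with every successor in Z. Already a fixed point.
Sat(AF (full & crit)) = {q6, q8}
|Sat(AF (full & crit))| = |{q6, q8}| = 2.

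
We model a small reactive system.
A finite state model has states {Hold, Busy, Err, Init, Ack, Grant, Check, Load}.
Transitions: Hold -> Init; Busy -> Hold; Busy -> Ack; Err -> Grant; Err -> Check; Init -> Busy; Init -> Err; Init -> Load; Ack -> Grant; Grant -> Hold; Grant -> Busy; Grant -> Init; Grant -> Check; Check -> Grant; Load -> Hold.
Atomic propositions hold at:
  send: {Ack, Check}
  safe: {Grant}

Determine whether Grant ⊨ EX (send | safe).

Sat(send | safe) = {Ack, Grant, Check}
Sat(EX (send | safe)) = {s : some successor in {Ack, Grant, Check}} = {Busy, Err, Ack, Grant, Check}
Grant ∈ Sat(EX (send | safe)) = {Busy, Err, Ack, Grant, Check}, so the formula holds at Grant.

Yes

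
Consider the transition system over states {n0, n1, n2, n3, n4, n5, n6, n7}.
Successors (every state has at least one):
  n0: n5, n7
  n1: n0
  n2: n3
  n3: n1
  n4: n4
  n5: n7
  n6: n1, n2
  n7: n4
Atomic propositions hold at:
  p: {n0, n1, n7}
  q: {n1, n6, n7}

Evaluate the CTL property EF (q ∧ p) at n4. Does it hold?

No

Sat(q ∧ p) = {n1, n7}
EF (q ∧ p): least fixpoint, start Z0 = {n1, n7}, add states with some successor in Z. Z1 = {n0, n1, n3, n5, n6, n7}; Z2 = {n0, n1, n2, n3, n5, n6, n7}; fixed.
Sat(EF (q ∧ p)) = {n0, n1, n2, n3, n5, n6, n7}
n4 ∉ Sat(EF (q ∧ p)) = {n0, n1, n2, n3, n5, n6, n7}, so the formula does not hold at n4.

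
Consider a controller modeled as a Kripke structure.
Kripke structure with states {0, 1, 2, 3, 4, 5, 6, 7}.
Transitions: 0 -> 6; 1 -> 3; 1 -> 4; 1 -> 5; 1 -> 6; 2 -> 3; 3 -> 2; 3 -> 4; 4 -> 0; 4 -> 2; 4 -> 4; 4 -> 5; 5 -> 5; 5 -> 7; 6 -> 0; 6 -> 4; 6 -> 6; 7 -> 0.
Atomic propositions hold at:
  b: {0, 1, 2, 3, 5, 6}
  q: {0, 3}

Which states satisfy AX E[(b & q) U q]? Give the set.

{2, 7}

Sat(b & q) = {0, 3}
E[(b & q) U q]: least fixpoint, start Z0 = Sat(q) = {0, 3}, add states in Sat(b & q) with some successor in Z. Already a fixed point.
Sat(E[(b & q) U q]) = {0, 3}
Sat(AX E[(b & q) U q]) = {s : every successor in {0, 3}} = {2, 7}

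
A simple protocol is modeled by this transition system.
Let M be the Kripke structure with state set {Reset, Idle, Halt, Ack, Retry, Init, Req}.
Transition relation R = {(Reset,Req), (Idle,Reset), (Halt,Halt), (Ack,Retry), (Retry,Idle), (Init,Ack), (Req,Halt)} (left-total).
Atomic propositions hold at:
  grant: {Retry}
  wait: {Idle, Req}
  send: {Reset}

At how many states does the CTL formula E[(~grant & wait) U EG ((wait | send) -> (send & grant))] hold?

2

Sat(~grant) = {Reset, Idle, Halt, Ack, Init, Req}
Sat(~grant & wait) = {Idle, Req}
Sat(wait | send) = {Reset, Idle, Req}
Sat(send & grant) = ∅
Sat((wait | send) -> (send & grant)) = {Halt, Ack, Retry, Init}
EG ((wait | send) -> (send & grant)): greatest fixpoint, start Z0 = {Halt, Ack, Retry, Init}, keep only states in Sat with some successor in Z. Z1 = {Halt, Ack, Init}; Z2 = {Halt, Init}; Z3 = {Halt}; fixed.
Sat(EG ((wait | send) -> (send & grant))) = {Halt}
E[(~grant & wait) U EG ((wait | send) -> (send & grant))]: least fixpoint, start Z0 = Sat(EG ((wait | send) -> (send & grant))) = {Halt}, add states in Sat(~grant & wait) with some successor in Z. Z1 = {Halt, Req}; fixed.
Sat(E[(~grant & wait) U EG ((wait | send) -> (send & grant))]) = {Halt, Req}
|Sat(E[(~grant & wait) U EG ((wait | send) -> (send & grant))])| = |{Halt, Req}| = 2.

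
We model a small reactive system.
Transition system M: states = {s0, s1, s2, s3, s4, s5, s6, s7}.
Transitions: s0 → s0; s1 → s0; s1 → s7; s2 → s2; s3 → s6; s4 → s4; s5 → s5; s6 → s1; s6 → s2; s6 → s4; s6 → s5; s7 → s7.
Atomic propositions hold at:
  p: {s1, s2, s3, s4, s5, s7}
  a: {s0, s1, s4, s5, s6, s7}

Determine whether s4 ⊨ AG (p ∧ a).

Yes

Sat(p ∧ a) = {s1, s4, s5, s7}
AG (p ∧ a): greatest fixpoint, start Z0 = {s1, s4, s5, s7}, keep only states in Sat with every successor in Z. Z1 = {s4, s5, s7}; fixed.
Sat(AG (p ∧ a)) = {s4, s5, s7}
s4 ∈ Sat(AG (p ∧ a)) = {s4, s5, s7}, so the formula holds at s4.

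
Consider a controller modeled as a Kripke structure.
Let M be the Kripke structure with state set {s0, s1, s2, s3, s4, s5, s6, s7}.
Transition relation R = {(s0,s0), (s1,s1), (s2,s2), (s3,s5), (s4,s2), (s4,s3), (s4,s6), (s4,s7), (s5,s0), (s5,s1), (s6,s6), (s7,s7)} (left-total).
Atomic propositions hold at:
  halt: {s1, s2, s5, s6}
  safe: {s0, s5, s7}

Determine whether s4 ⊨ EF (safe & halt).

Sat(safe & halt) = {s5}
EF (safe & halt): least fixpoint, start Z0 = {s5}, add states with some successor in Z. Z1 = {s3, s5}; Z2 = {s3, s4, s5}; fixed.
Sat(EF (safe & halt)) = {s3, s4, s5}
s4 ∈ Sat(EF (safe & halt)) = {s3, s4, s5}, so the formula holds at s4.

Yes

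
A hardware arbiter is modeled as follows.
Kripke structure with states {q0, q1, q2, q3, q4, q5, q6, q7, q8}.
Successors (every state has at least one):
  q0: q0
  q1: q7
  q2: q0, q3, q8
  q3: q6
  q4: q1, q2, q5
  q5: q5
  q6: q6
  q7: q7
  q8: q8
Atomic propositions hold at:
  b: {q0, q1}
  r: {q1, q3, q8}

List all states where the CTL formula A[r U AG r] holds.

{q8}

AG r: greatest fixpoint, start Z0 = {q1, q3, q8}, keep only states in Sat with every successor in Z. Z1 = {q8}; fixed.
Sat(AG r) = {q8}
A[r U AG r]: least fixpoint, start Z0 = Sat(AG r) = {q8}, add states in Sat(r) with every successor in Z. Already a fixed point.
Sat(A[r U AG r]) = {q8}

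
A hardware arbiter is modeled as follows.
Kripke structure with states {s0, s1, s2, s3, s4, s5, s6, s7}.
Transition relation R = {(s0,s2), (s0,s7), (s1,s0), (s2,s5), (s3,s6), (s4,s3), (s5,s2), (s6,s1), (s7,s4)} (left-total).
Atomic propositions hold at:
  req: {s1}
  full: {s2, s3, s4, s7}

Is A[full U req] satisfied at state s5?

A[full U req]: least fixpoint, start Z0 = Sat(req) = {s1}, add states in Sat(full) with every successor in Z. Already a fixed point.
Sat(A[full U req]) = {s1}
s5 ∉ Sat(A[full U req]) = {s1}, so the formula does not hold at s5.

No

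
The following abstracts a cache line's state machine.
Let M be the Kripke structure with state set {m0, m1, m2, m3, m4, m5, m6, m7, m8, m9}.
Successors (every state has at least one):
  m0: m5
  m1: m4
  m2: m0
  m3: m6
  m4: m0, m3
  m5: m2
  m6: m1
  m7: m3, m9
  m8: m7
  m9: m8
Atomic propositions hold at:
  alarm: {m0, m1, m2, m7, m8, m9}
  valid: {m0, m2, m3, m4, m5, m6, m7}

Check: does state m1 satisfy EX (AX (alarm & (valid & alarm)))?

Sat(valid & alarm) = {m0, m2, m7}
Sat(alarm & (valid & alarm)) = {m0, m2, m7}
Sat(AX (alarm & (valid & alarm))) = {s : every successor in {m0, m2, m7}} = {m2, m5, m8}
Sat(EX (AX (alarm & (valid & alarm)))) = {s : some successor in {m2, m5, m8}} = {m0, m5, m9}
m1 ∉ Sat(EX (AX (alarm & (valid & alarm)))) = {m0, m5, m9}, so the formula does not hold at m1.

No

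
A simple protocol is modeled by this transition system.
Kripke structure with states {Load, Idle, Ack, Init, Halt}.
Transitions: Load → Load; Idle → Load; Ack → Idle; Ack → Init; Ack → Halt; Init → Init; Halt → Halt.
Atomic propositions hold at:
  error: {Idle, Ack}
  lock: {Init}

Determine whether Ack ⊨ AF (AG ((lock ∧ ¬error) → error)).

Sat(¬error) = {Load, Init, Halt}
Sat(lock ∧ ¬error) = {Init}
Sat((lock ∧ ¬error) → error) = {Load, Idle, Ack, Halt}
AG ((lock ∧ ¬error) → error): greatest fixpoint, start Z0 = {Load, Idle, Ack, Halt}, keep only states in Sat with every successor in Z. Z1 = {Load, Idle, Halt}; fixed.
Sat(AG ((lock ∧ ¬error) → error)) = {Load, Idle, Halt}
AF (AG ((lock ∧ ¬error) → error)): least fixpoint, start Z0 = {Load, Idle, Halt}, add states with every successor in Z. Already a fixed point.
Sat(AF (AG ((lock ∧ ¬error) → error))) = {Load, Idle, Halt}
Ack ∉ Sat(AF (AG ((lock ∧ ¬error) → error))) = {Load, Idle, Halt}, so the formula does not hold at Ack.

No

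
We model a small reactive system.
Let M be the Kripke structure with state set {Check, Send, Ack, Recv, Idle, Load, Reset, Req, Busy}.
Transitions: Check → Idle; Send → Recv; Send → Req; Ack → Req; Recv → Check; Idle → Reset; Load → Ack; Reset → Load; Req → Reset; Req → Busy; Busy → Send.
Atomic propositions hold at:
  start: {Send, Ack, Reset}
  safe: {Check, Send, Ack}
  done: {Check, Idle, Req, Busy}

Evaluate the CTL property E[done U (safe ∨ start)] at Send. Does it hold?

Yes

Sat(safe ∨ start) = {Check, Send, Ack, Reset}
E[done U (safe ∨ start)]: least fixpoint, start Z0 = Sat((safe ∨ start)) = {Check, Send, Ack, Reset}, add states in Sat(done) with some successor in Z. Z1 = {Check, Send, Ack, Idle, Reset, Req, Busy}; fixed.
Sat(E[done U (safe ∨ start)]) = {Check, Send, Ack, Idle, Reset, Req, Busy}
Send ∈ Sat(E[done U (safe ∨ start)]) = {Check, Send, Ack, Idle, Reset, Req, Busy}, so the formula holds at Send.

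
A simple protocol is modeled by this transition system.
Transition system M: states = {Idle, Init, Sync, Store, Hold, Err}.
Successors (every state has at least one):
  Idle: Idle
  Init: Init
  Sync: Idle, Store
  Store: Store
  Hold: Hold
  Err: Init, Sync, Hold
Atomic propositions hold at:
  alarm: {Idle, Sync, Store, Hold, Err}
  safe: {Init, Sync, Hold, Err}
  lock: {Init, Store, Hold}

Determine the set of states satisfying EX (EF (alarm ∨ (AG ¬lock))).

{Idle, Sync, Store, Hold, Err}

Sat(¬lock) = {Idle, Sync, Err}
AG ¬lock: greatest fixpoint, start Z0 = {Idle, Sync, Err}, keep only states in Sat with every successor in Z. Z1 = {Idle}; fixed.
Sat(AG ¬lock) = {Idle}
Sat(alarm ∨ (AG ¬lock)) = {Idle, Sync, Store, Hold, Err}
EF (alarm ∨ (AG ¬lock)): least fixpoint, start Z0 = {Idle, Sync, Store, Hold, Err}, add states with some successor in Z. Already a fixed point.
Sat(EF (alarm ∨ (AG ¬lock))) = {Idle, Sync, Store, Hold, Err}
Sat(EX (EF (alarm ∨ (AG ¬lock)))) = {s : some successor in {Idle, Sync, Store, Hold, Err}} = {Idle, Sync, Store, Hold, Err}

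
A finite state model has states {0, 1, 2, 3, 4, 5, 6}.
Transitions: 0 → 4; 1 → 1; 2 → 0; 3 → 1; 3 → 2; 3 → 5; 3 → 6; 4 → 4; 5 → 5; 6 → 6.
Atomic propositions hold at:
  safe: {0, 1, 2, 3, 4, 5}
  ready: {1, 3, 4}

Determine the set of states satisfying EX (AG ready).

{0, 1, 3, 4}

AG ready: greatest fixpoint, start Z0 = {1, 3, 4}, keep only states in Sat with every successor in Z. Z1 = {1, 4}; fixed.
Sat(AG ready) = {1, 4}
Sat(EX (AG ready)) = {s : some successor in {1, 4}} = {0, 1, 3, 4}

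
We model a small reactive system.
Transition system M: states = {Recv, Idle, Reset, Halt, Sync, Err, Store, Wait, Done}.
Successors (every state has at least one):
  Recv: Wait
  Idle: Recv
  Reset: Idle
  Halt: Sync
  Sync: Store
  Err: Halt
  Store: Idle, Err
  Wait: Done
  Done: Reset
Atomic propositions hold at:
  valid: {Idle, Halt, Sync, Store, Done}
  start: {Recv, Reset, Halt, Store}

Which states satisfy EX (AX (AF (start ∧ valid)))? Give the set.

{Halt, Err, Store}

Sat(start ∧ valid) = {Halt, Store}
AF (start ∧ valid): least fixpoint, start Z0 = {Halt, Store}, add states with every successor in Z. Z1 = {Halt, Sync, Err, Store}; fixed.
Sat(AF (start ∧ valid)) = {Halt, Sync, Err, Store}
Sat(AX (AF (start ∧ valid))) = {s : every successor in {Halt, Sync, Err, Store}} = {Halt, Sync, Err}
Sat(EX (AX (AF (start ∧ valid)))) = {s : some successor in {Halt, Sync, Err}} = {Halt, Err, Store}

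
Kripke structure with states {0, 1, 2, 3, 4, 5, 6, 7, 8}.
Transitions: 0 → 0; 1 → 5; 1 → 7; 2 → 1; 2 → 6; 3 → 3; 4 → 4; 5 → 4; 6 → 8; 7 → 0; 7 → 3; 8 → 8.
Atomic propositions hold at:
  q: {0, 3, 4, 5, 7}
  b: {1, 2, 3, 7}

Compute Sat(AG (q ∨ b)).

Sat(q ∨ b) = {0, 1, 2, 3, 4, 5, 7}
AG (q ∨ b): greatest fixpoint, start Z0 = {0, 1, 2, 3, 4, 5, 7}, keep only states in Sat with every successor in Z. Z1 = {0, 1, 3, 4, 5, 7}; fixed.
Sat(AG (q ∨ b)) = {0, 1, 3, 4, 5, 7}

{0, 1, 3, 4, 5, 7}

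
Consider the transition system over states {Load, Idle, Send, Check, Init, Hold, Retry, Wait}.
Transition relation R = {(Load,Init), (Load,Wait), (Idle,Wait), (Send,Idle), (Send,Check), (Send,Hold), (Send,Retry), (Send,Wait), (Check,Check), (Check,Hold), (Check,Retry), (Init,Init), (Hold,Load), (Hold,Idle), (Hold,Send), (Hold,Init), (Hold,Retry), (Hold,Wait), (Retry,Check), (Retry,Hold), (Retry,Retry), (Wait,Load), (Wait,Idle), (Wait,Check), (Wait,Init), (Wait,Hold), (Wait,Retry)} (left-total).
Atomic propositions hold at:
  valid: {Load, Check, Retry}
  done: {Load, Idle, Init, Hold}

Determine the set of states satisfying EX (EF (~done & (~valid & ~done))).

{Load, Idle, Send, Check, Hold, Retry, Wait}

Sat(~done) = {Send, Check, Retry, Wait}
Sat(~valid) = {Idle, Send, Init, Hold, Wait}
Sat(~valid & ~done) = {Send, Wait}
Sat(~done & (~valid & ~done)) = {Send, Wait}
EF (~done & (~valid & ~done)): least fixpoint, start Z0 = {Send, Wait}, add states with some successor in Z. Z1 = {Load, Idle, Send, Hold, Wait}; Z2 = {Load, Idle, Send, Check, Hold, Retry, Wait}; fixed.
Sat(EF (~done & (~valid & ~done))) = {Load, Idle, Send, Check, Hold, Retry, Wait}
Sat(EX (EF (~done & (~valid & ~done)))) = {s : some successor in {Load, Idle, Send, Check, Hold, Retry, Wait}} = {Load, Idle, Send, Check, Hold, Retry, Wait}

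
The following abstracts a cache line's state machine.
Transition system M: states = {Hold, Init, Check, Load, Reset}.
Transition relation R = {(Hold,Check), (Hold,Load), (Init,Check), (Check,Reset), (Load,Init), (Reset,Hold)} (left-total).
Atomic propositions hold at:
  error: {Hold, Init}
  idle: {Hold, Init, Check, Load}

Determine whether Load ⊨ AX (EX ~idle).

No

Sat(~idle) = {Reset}
Sat(EX ~idle) = {s : some successor in {Reset}} = {Check}
Sat(AX (EX ~idle)) = {s : every successor in {Check}} = {Init}
Load ∉ Sat(AX (EX ~idle)) = {Init}, so the formula does not hold at Load.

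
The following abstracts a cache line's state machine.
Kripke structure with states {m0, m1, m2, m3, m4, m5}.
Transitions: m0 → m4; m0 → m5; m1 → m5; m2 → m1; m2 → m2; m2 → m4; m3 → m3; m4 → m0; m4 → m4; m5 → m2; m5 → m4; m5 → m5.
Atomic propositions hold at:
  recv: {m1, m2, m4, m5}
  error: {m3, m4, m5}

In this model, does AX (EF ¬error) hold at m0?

Sat(¬error) = {m0, m1, m2}
EF ¬error: least fixpoint, start Z0 = {m0, m1, m2}, add states with some successor in Z. Z1 = {m0, m1, m2, m4, m5}; fixed.
Sat(EF ¬error) = {m0, m1, m2, m4, m5}
Sat(AX (EF ¬error)) = {s : every successor in {m0, m1, m2, m4, m5}} = {m0, m1, m2, m4, m5}
m0 ∈ Sat(AX (EF ¬error)) = {m0, m1, m2, m4, m5}, so the formula holds at m0.

Yes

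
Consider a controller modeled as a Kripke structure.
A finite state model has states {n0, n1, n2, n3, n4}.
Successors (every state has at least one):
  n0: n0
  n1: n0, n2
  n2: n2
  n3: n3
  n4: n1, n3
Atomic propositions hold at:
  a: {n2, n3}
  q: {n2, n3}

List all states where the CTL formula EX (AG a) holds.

AG a: greatest fixpoint, start Z0 = {n2, n3}, keep only states in Sat with every successor in Z. Already a fixed point.
Sat(AG a) = {n2, n3}
Sat(EX (AG a)) = {s : some successor in {n2, n3}} = {n1, n2, n3, n4}

{n1, n2, n3, n4}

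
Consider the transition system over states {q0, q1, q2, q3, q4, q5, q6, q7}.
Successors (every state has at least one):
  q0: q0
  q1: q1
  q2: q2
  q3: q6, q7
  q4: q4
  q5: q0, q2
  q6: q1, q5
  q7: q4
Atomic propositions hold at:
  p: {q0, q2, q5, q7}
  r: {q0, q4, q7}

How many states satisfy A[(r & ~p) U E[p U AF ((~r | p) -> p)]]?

5

Sat(~p) = {q1, q3, q4, q6}
Sat(r & ~p) = {q4}
Sat(~r) = {q1, q2, q3, q5, q6}
Sat(~r | p) = {q0, q1, q2, q3, q5, q6, q7}
Sat((~r | p) -> p) = {q0, q2, q4, q5, q7}
AF ((~r | p) -> p): least fixpoint, start Z0 = {q0, q2, q4, q5, q7}, add states with every successor in Z. Already a fixed point.
Sat(AF ((~r | p) -> p)) = {q0, q2, q4, q5, q7}
E[p U AF ((~r | p) -> p)]: least fixpoint, start Z0 = Sat(AF ((~r | p) -> p)) = {q0, q2, q4, q5, q7}, add states in Sat(p) with some successor in Z. Already a fixed point.
Sat(E[p U AF ((~r | p) -> p)]) = {q0, q2, q4, q5, q7}
A[(r & ~p) U E[p U AF ((~r | p) -> p)]]: least fixpoint, start Z0 = Sat(E[p U AF ((~r | p) -> p)]) = {q0, q2, q4, q5, q7}, add states in Sat(r & ~p) with every successor in Z. Already a fixed point.
Sat(A[(r & ~p) U E[p U AF ((~r | p) -> p)]]) = {q0, q2, q4, q5, q7}
|Sat(A[(r & ~p) U E[p U AF ((~r | p) -> p)]])| = |{q0, q2, q4, q5, q7}| = 5.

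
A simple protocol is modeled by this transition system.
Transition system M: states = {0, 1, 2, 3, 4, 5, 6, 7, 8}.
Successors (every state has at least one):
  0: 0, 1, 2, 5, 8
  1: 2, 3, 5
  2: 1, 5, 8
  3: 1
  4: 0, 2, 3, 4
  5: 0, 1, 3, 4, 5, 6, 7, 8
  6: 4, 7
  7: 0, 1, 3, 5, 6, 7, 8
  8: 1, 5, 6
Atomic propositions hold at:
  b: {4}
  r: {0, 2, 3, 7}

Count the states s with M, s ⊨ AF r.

AF r: least fixpoint, start Z0 = {0, 2, 3, 7}, add states with every successor in Z. Already a fixed point.
Sat(AF r) = {0, 2, 3, 7}
|Sat(AF r)| = |{0, 2, 3, 7}| = 4.

4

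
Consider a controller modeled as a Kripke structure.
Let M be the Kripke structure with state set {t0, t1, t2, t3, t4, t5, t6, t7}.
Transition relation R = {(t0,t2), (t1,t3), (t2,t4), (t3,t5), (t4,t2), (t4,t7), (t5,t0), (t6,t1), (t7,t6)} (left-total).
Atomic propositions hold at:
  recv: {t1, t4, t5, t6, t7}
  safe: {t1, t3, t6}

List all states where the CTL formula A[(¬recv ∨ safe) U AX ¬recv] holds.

Sat(¬recv) = {t0, t2, t3}
Sat(¬recv ∨ safe) = {t0, t1, t2, t3, t6}
Sat(AX ¬recv) = {s : every successor in {t0, t2, t3}} = {t0, t1, t5}
A[(¬recv ∨ safe) U AX ¬recv]: least fixpoint, start Z0 = Sat(AX ¬recv) = {t0, t1, t5}, add states in Sat(¬recv ∨ safe) with every successor in Z. Z1 = {t0, t1, t3, t5, t6}; fixed.
Sat(A[(¬recv ∨ safe) U AX ¬recv]) = {t0, t1, t3, t5, t6}

{t0, t1, t3, t5, t6}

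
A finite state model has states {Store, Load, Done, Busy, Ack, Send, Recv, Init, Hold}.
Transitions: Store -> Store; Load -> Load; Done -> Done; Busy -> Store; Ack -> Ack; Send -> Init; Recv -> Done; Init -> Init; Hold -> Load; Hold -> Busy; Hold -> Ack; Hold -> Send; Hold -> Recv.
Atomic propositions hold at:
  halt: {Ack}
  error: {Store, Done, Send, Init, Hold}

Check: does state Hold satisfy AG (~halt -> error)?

Sat(~halt) = {Store, Load, Done, Busy, Send, Recv, Init, Hold}
Sat(~halt -> error) = {Store, Done, Ack, Send, Init, Hold}
AG (~halt -> error): greatest fixpoint, start Z0 = {Store, Done, Ack, Send, Init, Hold}, keep only states in Sat with every successor in Z. Z1 = {Store, Done, Ack, Send, Init}; fixed.
Sat(AG (~halt -> error)) = {Store, Done, Ack, Send, Init}
Hold ∉ Sat(AG (~halt -> error)) = {Store, Done, Ack, Send, Init}, so the formula does not hold at Hold.

No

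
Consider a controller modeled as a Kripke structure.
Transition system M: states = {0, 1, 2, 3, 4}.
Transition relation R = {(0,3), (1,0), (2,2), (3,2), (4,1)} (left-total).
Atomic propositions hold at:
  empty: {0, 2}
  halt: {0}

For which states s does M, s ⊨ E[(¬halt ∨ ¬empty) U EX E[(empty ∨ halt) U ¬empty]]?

Sat(¬halt) = {1, 2, 3, 4}
Sat(¬empty) = {1, 3, 4}
Sat(¬halt ∨ ¬empty) = {1, 2, 3, 4}
Sat(empty ∨ halt) = {0, 2}
E[(empty ∨ halt) U ¬empty]: least fixpoint, start Z0 = Sat(¬empty) = {1, 3, 4}, add states in Sat(empty ∨ halt) with some successor in Z. Z1 = {0, 1, 3, 4}; fixed.
Sat(E[(empty ∨ halt) U ¬empty]) = {0, 1, 3, 4}
Sat(EX E[(empty ∨ halt) U ¬empty]) = {s : some successor in {0, 1, 3, 4}} = {0, 1, 4}
E[(¬halt ∨ ¬empty) U EX E[(empty ∨ halt) U ¬empty]]: least fixpoint, start Z0 = Sat(EX E[(empty ∨ halt) U ¬empty]) = {0, 1, 4}, add states in Sat(¬halt ∨ ¬empty) with some successor in Z. Already a fixed point.
Sat(E[(¬halt ∨ ¬empty) U EX E[(empty ∨ halt) U ¬empty]]) = {0, 1, 4}

{0, 1, 4}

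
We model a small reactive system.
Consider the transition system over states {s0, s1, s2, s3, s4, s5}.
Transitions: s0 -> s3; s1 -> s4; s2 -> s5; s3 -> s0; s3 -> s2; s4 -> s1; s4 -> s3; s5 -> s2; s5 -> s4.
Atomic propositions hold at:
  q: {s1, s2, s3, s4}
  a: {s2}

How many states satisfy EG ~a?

5

Sat(~a) = {s0, s1, s3, s4, s5}
EG ~a: greatest fixpoint, start Z0 = {s0, s1, s3, s4, s5}, keep only states in Sat with some successor in Z. Already a fixed point.
Sat(EG ~a) = {s0, s1, s3, s4, s5}
|Sat(EG ~a)| = |{s0, s1, s3, s4, s5}| = 5.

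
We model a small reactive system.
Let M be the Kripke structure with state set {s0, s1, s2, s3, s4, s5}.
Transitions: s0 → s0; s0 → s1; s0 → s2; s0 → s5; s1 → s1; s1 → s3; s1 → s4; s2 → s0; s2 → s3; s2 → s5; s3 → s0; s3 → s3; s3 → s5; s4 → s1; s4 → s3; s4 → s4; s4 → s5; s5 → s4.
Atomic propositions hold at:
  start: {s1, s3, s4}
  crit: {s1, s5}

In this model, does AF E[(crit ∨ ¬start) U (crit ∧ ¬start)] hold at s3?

No

Sat(¬start) = {s0, s2, s5}
Sat(crit ∨ ¬start) = {s0, s1, s2, s5}
Sat(crit ∧ ¬start) = {s5}
E[(crit ∨ ¬start) U (crit ∧ ¬start)]: least fixpoint, start Z0 = Sat((crit ∧ ¬start)) = {s5}, add states in Sat(crit ∨ ¬start) with some successor in Z. Z1 = {s0, s2, s5}; fixed.
Sat(E[(crit ∨ ¬start) U (crit ∧ ¬start)]) = {s0, s2, s5}
AF E[(crit ∨ ¬start) U (crit ∧ ¬start)]: least fixpoint, start Z0 = {s0, s2, s5}, add states with every successor in Z. Already a fixed point.
Sat(AF E[(crit ∨ ¬start) U (crit ∧ ¬start)]) = {s0, s2, s5}
s3 ∉ Sat(AF E[(crit ∨ ¬start) U (crit ∧ ¬start)]) = {s0, s2, s5}, so the formula does not hold at s3.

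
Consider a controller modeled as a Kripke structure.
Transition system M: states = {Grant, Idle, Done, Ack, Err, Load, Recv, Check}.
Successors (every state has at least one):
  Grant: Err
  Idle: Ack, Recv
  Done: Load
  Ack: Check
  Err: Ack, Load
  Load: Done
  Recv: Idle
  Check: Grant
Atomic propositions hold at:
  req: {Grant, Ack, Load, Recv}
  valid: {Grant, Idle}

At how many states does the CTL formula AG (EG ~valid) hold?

2

Sat(~valid) = {Done, Ack, Err, Load, Recv, Check}
EG ~valid: greatest fixpoint, start Z0 = {Done, Ack, Err, Load, Recv, Check}, keep only states in Sat with some successor in Z. Z1 = {Done, Ack, Err, Load}; Z2 = {Done, Err, Load}; fixed.
Sat(EG ~valid) = {Done, Err, Load}
AG (EG ~valid): greatest fixpoint, start Z0 = {Done, Err, Load}, keep only states in Sat with every successor in Z. Z1 = {Done, Load}; fixed.
Sat(AG (EG ~valid)) = {Done, Load}
|Sat(AG (EG ~valid))| = |{Done, Load}| = 2.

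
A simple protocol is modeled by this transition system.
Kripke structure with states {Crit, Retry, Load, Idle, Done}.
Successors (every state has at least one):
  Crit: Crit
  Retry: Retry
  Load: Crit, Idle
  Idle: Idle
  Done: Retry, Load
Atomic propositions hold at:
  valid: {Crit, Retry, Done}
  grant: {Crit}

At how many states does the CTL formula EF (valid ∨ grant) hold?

Sat(valid ∨ grant) = {Crit, Retry, Done}
EF (valid ∨ grant): least fixpoint, start Z0 = {Crit, Retry, Done}, add states with some successor in Z. Z1 = {Crit, Retry, Load, Done}; fixed.
Sat(EF (valid ∨ grant)) = {Crit, Retry, Load, Done}
|Sat(EF (valid ∨ grant))| = |{Crit, Retry, Load, Done}| = 4.

4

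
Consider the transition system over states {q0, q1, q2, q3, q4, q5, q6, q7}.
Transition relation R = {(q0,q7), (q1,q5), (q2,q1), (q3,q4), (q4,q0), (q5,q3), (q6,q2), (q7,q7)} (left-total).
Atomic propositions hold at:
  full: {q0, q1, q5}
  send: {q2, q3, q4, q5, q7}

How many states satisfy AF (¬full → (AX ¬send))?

Sat(¬full) = {q2, q3, q4, q6, q7}
Sat(¬send) = {q0, q1, q6}
Sat(AX ¬send) = {s : every successor in {q0, q1, q6}} = {q2, q4}
Sat(¬full → (AX ¬send)) = {q0, q1, q2, q4, q5}
AF (¬full → (AX ¬send)): least fixpoint, start Z0 = {q0, q1, q2, q4, q5}, add states with every successor in Z. Z1 = {q0, q1, q2, q3, q4, q5, q6}; fixed.
Sat(AF (¬full → (AX ¬send))) = {q0, q1, q2, q3, q4, q5, q6}
|Sat(AF (¬full → (AX ¬send)))| = |{q0, q1, q2, q3, q4, q5, q6}| = 7.

7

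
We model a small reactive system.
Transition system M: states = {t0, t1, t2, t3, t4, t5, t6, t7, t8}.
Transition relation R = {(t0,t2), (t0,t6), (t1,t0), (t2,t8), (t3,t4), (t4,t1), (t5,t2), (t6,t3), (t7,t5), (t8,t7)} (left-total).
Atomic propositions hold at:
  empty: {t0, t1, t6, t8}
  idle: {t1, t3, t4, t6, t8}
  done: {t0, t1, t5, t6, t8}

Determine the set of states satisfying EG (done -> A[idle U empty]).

A[idle U empty]: least fixpoint, start Z0 = Sat(empty) = {t0, t1, t6, t8}, add states in Sat(idle) with every successor in Z. Z1 = {t0, t1, t4, t6, t8}; Z2 = {t0, t1, t3, t4, t6, t8}; fixed.
Sat(A[idle U empty]) = {t0, t1, t3, t4, t6, t8}
Sat(done -> A[idle U empty]) = {t0, t1, t2, t3, t4, t6, t7, t8}
EG (done -> A[idle U empty]): greatest fixpoint, start Z0 = {t0, t1, t2, t3, t4, t6, t7, t8}, keep only states in Sat with some successor in Z. Z1 = {t0, t1, t2, t3, t4, t6, t8}; Z2 = {t0, t1, t2, t3, t4, t6}; Z3 = {t0, t1, t3, t4, t6}; fixed.
Sat(EG (done -> A[idle U empty])) = {t0, t1, t3, t4, t6}

{t0, t1, t3, t4, t6}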